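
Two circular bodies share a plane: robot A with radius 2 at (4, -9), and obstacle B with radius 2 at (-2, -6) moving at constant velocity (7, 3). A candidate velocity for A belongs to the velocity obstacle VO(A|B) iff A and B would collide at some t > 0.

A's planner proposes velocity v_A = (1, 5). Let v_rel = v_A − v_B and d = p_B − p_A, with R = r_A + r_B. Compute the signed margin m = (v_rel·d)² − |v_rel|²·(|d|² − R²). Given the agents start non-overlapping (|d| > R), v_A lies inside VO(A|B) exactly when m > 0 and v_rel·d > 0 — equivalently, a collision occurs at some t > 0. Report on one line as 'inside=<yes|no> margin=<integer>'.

d = (-6, 3),  |d|² = 45;  R = 2+2 = 4,  c = 45−4² = 29
v_rel = (-6, 2),  |v_rel|² = 40;  v_rel·d = (-6)·(-6) + (2)·(3) = 42
40·t² − 84·t + 29 = 0  ⇒  m = 42² − 40·29 = 604
m = 604 > 0,  v_rel·d = 42 > 0  ⇒  inside

inside=yes margin=604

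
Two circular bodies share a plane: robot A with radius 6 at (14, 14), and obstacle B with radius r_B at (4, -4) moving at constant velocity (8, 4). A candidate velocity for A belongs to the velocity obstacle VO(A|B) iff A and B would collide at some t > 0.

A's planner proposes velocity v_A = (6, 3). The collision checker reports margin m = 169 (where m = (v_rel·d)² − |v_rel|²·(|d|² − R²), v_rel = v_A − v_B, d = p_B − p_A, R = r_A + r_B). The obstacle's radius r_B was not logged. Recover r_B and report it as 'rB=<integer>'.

m = 169
d = (-10, -18);  v_rel = (-2, -1),  |v_rel|² = 5
v_rel×d = (-2)·(-18) − (-1)·(-10) = 26
since m = R²·5 − 26²:  R² = (676 + 169) / 5 = 169
R = √169 = 13  ⇒  r_B = 13 − 6 = 7

rB=7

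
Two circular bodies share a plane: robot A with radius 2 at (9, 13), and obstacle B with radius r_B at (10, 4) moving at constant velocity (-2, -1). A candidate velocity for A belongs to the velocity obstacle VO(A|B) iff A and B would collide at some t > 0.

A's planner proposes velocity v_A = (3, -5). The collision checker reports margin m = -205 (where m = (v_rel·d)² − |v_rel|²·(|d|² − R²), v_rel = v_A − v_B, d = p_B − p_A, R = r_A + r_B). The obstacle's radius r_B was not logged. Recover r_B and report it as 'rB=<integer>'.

m = -205
d = (1, -9);  v_rel = (5, -4),  |v_rel|² = 41
v_rel×d = (5)·(-9) − (-4)·(1) = -41
since m = R²·41 − (-41)²:  R² = (1681 + -205) / 41 = 36
R = √36 = 6  ⇒  r_B = 6 − 2 = 4

rB=4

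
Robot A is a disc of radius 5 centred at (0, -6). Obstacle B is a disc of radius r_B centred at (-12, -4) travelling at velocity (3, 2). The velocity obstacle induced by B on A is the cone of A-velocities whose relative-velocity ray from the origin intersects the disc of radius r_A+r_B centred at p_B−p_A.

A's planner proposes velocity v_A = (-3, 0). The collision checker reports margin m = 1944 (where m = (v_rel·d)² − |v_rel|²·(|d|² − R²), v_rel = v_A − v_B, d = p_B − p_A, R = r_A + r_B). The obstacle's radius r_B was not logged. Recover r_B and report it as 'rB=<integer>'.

m = 1944
d = (-12, 2);  v_rel = (-6, -2),  |v_rel|² = 40
v_rel×d = (-6)·(2) − (-2)·(-12) = -36
since m = R²·40 − (-36)²:  R² = (1296 + 1944) / 40 = 81
R = √81 = 9  ⇒  r_B = 9 − 5 = 4

rB=4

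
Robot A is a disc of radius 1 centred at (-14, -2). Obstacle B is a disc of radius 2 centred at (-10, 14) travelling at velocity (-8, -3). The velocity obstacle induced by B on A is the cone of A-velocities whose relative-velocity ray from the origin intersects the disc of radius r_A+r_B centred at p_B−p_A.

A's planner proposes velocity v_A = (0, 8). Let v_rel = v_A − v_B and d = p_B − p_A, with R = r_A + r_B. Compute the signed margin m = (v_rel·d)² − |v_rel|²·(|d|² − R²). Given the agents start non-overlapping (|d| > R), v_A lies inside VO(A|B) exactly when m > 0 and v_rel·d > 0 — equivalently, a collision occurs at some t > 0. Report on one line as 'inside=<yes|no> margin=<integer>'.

d = (4, 16),  |d|² = 272;  R = 1+2 = 3,  c = 272−3² = 263
v_rel = (8, 11),  |v_rel|² = 185;  v_rel·d = (8)·(4) + (11)·(16) = 208
185·t² − 416·t + 263 = 0  ⇒  m = 208² − 185·263 = -5391
m = -5391 < 0,  v_rel·d = 208 > 0  ⇒  outside

inside=no margin=-5391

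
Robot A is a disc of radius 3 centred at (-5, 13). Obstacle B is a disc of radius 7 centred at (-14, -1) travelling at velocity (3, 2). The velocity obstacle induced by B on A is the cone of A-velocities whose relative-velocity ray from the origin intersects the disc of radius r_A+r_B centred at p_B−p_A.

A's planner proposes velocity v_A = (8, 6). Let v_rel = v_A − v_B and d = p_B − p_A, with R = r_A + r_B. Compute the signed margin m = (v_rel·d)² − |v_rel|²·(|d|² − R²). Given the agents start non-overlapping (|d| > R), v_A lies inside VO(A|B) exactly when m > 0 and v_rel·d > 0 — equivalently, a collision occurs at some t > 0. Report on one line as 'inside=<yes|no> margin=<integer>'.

d = (-9, -14),  |d|² = 277;  R = 3+7 = 10,  c = 277−10² = 177
v_rel = (5, 4),  |v_rel|² = 41;  v_rel·d = (5)·(-9) + (4)·(-14) = -101
41·t² + 202·t + 177 = 0  ⇒  m = (-101)² − 41·177 = 2944
m = 2944 > 0,  v_rel·d = -101 < 0  ⇒  outside

inside=no margin=2944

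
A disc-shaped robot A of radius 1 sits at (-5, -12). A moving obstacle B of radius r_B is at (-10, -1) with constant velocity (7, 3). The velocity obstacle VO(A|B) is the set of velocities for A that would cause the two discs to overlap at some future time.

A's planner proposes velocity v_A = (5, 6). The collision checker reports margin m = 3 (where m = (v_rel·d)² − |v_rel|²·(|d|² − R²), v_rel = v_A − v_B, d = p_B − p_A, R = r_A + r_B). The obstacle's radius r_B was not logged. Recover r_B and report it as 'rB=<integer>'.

m = 3
d = (-5, 11);  v_rel = (-2, 3),  |v_rel|² = 13
v_rel×d = (-2)·(11) − (3)·(-5) = -7
since m = R²·13 − (-7)²:  R² = (49 + 3) / 13 = 4
R = √4 = 2  ⇒  r_B = 2 − 1 = 1

rB=1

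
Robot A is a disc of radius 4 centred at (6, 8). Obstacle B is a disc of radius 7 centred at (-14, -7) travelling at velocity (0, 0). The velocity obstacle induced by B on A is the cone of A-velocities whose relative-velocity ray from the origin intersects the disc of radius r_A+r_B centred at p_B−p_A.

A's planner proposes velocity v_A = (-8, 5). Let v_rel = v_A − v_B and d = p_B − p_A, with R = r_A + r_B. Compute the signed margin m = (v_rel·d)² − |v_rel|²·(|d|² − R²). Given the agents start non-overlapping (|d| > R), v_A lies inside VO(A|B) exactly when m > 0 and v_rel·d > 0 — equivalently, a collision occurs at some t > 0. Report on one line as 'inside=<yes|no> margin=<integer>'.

d = (-20, -15),  |d|² = 625;  R = 4+7 = 11,  c = 625−11² = 504
v_rel = (-8, 5),  |v_rel|² = 89;  v_rel·d = (-8)·(-20) + (5)·(-15) = 85
89·t² − 170·t + 504 = 0  ⇒  m = 85² − 89·504 = -37631
m = -37631 < 0,  v_rel·d = 85 > 0  ⇒  outside

inside=no margin=-37631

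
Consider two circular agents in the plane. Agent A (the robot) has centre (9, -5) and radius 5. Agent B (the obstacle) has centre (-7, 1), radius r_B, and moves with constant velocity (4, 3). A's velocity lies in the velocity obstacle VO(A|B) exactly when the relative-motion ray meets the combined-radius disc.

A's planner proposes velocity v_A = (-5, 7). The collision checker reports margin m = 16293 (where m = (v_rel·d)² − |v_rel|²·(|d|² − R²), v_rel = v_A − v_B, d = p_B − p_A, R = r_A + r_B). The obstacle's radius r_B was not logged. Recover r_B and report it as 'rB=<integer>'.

m = 16293
d = (-16, 6);  v_rel = (-9, 4),  |v_rel|² = 97
v_rel×d = (-9)·(6) − (4)·(-16) = 10
since m = R²·97 − 10²:  R² = (100 + 16293) / 97 = 169
R = √169 = 13  ⇒  r_B = 13 − 5 = 8

rB=8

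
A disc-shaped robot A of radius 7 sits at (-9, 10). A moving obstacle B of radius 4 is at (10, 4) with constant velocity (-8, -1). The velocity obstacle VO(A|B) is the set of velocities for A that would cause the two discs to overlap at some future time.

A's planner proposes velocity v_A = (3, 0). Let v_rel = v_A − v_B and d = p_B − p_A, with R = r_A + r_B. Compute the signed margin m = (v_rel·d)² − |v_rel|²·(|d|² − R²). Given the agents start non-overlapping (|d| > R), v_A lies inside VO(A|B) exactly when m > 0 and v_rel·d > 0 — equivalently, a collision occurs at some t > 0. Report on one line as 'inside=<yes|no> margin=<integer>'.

d = (19, -6),  |d|² = 397;  R = 7+4 = 11,  c = 397−11² = 276
v_rel = (11, 1),  |v_rel|² = 122;  v_rel·d = (11)·(19) + (1)·(-6) = 203
122·t² − 406·t + 276 = 0  ⇒  m = 203² − 122·276 = 7537
m = 7537 > 0,  v_rel·d = 203 > 0  ⇒  inside

inside=yes margin=7537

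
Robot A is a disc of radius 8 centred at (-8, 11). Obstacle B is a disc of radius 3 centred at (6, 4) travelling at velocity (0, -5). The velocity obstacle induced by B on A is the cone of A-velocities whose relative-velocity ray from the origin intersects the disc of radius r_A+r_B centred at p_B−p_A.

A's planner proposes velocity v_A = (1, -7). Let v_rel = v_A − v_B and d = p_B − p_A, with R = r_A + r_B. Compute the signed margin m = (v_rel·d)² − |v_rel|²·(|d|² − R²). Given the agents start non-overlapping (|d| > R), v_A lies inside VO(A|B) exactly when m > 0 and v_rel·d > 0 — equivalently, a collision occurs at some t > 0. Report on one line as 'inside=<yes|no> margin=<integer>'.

d = (14, -7),  |d|² = 245;  R = 8+3 = 11,  c = 245−11² = 124
v_rel = (1, -2),  |v_rel|² = 5;  v_rel·d = (1)·(14) + (-2)·(-7) = 28
5·t² − 56·t + 124 = 0  ⇒  m = 28² − 5·124 = 164
m = 164 > 0,  v_rel·d = 28 > 0  ⇒  inside

inside=yes margin=164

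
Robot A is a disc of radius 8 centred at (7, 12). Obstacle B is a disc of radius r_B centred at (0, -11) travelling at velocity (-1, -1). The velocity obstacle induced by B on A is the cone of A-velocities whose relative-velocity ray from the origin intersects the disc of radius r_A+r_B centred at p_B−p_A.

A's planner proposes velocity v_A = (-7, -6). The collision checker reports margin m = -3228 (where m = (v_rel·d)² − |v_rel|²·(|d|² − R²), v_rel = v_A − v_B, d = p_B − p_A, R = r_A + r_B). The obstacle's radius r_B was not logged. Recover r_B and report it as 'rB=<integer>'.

m = -3228
d = (-7, -23);  v_rel = (-6, -5),  |v_rel|² = 61
v_rel×d = (-6)·(-23) − (-5)·(-7) = 103
since m = R²·61 − 103²:  R² = (10609 + -3228) / 61 = 121
R = √121 = 11  ⇒  r_B = 11 − 8 = 3

rB=3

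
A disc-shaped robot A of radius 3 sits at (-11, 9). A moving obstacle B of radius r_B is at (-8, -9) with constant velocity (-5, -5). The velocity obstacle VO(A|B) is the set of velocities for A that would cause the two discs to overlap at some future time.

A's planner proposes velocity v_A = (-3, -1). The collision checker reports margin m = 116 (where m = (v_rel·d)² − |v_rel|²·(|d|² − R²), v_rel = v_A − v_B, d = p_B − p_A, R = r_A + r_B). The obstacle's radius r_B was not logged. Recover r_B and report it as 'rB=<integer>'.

m = 116
d = (3, -18);  v_rel = (2, 4),  |v_rel|² = 20
v_rel×d = (2)·(-18) − (4)·(3) = -48
since m = R²·20 − (-48)²:  R² = (2304 + 116) / 20 = 121
R = √121 = 11  ⇒  r_B = 11 − 3 = 8

rB=8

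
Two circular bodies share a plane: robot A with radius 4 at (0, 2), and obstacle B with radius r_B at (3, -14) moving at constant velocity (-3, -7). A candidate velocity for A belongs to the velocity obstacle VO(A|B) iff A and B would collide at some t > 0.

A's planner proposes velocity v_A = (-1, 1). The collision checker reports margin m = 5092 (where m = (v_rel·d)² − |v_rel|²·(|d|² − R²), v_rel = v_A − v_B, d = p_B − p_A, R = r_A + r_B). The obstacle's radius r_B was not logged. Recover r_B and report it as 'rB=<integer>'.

m = 5092
d = (3, -16);  v_rel = (2, 8),  |v_rel|² = 68
v_rel×d = (2)·(-16) − (8)·(3) = -56
since m = R²·68 − (-56)²:  R² = (3136 + 5092) / 68 = 121
R = √121 = 11  ⇒  r_B = 11 − 4 = 7

rB=7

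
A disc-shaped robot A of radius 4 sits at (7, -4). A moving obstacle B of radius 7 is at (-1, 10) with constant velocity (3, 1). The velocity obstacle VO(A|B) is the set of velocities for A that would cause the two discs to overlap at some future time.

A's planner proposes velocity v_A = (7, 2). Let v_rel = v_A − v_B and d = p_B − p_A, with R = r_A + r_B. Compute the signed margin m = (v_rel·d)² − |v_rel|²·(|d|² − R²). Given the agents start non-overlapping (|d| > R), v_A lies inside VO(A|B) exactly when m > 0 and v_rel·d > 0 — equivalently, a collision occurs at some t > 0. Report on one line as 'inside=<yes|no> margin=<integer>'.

d = (-8, 14),  |d|² = 260;  R = 4+7 = 11,  c = 260−11² = 139
v_rel = (4, 1),  |v_rel|² = 17;  v_rel·d = (4)·(-8) + (1)·(14) = -18
17·t² + 36·t + 139 = 0  ⇒  m = (-18)² − 17·139 = -2039
m = -2039 < 0,  v_rel·d = -18 < 0  ⇒  outside

inside=no margin=-2039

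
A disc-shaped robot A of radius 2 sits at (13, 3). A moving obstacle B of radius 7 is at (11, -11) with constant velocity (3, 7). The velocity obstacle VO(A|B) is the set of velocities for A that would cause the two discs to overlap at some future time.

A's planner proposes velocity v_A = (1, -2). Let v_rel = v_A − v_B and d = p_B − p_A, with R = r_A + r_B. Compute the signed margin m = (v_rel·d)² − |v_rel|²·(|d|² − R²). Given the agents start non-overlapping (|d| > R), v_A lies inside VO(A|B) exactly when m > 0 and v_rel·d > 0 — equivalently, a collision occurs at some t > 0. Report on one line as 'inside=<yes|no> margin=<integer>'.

d = (-2, -14),  |d|² = 200;  R = 2+7 = 9,  c = 200−9² = 119
v_rel = (-2, -9),  |v_rel|² = 85;  v_rel·d = (-2)·(-2) + (-9)·(-14) = 130
85·t² − 260·t + 119 = 0  ⇒  m = 130² − 85·119 = 6785
m = 6785 > 0,  v_rel·d = 130 > 0  ⇒  inside

inside=yes margin=6785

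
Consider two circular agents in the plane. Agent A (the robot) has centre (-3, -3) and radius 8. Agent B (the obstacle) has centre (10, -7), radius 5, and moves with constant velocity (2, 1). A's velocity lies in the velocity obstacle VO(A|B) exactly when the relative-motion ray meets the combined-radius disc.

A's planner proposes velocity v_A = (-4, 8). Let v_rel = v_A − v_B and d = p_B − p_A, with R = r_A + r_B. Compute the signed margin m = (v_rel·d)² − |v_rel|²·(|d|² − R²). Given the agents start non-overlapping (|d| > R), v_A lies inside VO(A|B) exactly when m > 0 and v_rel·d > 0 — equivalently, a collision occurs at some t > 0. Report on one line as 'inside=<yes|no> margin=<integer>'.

d = (13, -4),  |d|² = 185;  R = 8+5 = 13,  c = 185−13² = 16
v_rel = (-6, 7),  |v_rel|² = 85;  v_rel·d = (-6)·(13) + (7)·(-4) = -106
85·t² + 212·t + 16 = 0  ⇒  m = (-106)² − 85·16 = 9876
m = 9876 > 0,  v_rel·d = -106 < 0  ⇒  outside

inside=no margin=9876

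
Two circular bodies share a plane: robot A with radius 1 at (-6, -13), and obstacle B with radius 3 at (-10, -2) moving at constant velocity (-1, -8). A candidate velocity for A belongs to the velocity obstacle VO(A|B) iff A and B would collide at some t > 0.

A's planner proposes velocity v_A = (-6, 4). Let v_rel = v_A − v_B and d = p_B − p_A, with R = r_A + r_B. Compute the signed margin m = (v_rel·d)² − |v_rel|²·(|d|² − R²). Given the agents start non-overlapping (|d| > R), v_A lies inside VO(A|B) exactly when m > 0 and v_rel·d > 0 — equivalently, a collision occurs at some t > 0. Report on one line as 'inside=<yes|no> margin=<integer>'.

d = (-4, 11),  |d|² = 137;  R = 1+3 = 4,  c = 137−4² = 121
v_rel = (-5, 12),  |v_rel|² = 169;  v_rel·d = (-5)·(-4) + (12)·(11) = 152
169·t² − 304·t + 121 = 0  ⇒  m = 152² − 169·121 = 2655
m = 2655 > 0,  v_rel·d = 152 > 0  ⇒  inside

inside=yes margin=2655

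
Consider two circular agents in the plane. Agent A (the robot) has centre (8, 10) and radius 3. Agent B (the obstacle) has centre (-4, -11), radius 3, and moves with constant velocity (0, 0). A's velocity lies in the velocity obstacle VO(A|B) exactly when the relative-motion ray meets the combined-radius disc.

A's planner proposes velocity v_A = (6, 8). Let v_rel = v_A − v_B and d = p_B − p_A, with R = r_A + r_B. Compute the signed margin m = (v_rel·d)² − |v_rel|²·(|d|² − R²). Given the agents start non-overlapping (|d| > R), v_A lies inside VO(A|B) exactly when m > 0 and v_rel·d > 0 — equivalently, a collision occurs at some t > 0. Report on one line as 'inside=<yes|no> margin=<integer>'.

d = (-12, -21),  |d|² = 585;  R = 3+3 = 6,  c = 585−6² = 549
v_rel = (6, 8),  |v_rel|² = 100;  v_rel·d = (6)·(-12) + (8)·(-21) = -240
100·t² + 480·t + 549 = 0  ⇒  m = (-240)² − 100·549 = 2700
m = 2700 > 0,  v_rel·d = -240 < 0  ⇒  outside

inside=no margin=2700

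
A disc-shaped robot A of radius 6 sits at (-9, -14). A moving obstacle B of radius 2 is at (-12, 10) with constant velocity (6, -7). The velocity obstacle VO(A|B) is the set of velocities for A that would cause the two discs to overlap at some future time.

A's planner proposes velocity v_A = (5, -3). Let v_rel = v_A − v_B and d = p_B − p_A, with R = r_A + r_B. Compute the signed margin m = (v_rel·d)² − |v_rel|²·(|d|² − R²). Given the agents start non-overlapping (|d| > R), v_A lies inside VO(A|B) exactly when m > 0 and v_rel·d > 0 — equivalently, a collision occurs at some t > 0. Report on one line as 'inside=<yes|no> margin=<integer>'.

d = (-3, 24),  |d|² = 585;  R = 6+2 = 8,  c = 585−8² = 521
v_rel = (-1, 4),  |v_rel|² = 17;  v_rel·d = (-1)·(-3) + (4)·(24) = 99
17·t² − 198·t + 521 = 0  ⇒  m = 99² − 17·521 = 944
m = 944 > 0,  v_rel·d = 99 > 0  ⇒  inside

inside=yes margin=944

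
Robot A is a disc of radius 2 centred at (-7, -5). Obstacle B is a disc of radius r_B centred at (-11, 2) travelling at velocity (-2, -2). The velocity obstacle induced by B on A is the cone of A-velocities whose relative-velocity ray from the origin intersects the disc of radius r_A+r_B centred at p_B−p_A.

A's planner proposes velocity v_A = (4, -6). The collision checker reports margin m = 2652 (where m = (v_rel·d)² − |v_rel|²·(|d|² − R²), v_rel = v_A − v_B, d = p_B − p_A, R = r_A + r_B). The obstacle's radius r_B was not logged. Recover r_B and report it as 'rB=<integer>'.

m = 2652
d = (-4, 7);  v_rel = (6, -4),  |v_rel|² = 52
v_rel×d = (6)·(7) − (-4)·(-4) = 26
since m = R²·52 − 26²:  R² = (676 + 2652) / 52 = 64
R = √64 = 8  ⇒  r_B = 8 − 2 = 6

rB=6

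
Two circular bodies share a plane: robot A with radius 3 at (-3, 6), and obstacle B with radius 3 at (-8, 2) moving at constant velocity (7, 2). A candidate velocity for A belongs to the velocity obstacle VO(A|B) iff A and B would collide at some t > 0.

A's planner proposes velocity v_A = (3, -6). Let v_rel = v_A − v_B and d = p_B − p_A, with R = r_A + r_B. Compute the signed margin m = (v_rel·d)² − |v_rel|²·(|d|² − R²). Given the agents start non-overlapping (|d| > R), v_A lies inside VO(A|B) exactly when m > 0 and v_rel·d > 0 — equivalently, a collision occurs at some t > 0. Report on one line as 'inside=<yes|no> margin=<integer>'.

d = (-5, -4),  |d|² = 41;  R = 3+3 = 6,  c = 41−6² = 5
v_rel = (-4, -8),  |v_rel|² = 80;  v_rel·d = (-4)·(-5) + (-8)·(-4) = 52
80·t² − 104·t + 5 = 0  ⇒  m = 52² − 80·5 = 2304
m = 2304 > 0,  v_rel·d = 52 > 0  ⇒  inside

inside=yes margin=2304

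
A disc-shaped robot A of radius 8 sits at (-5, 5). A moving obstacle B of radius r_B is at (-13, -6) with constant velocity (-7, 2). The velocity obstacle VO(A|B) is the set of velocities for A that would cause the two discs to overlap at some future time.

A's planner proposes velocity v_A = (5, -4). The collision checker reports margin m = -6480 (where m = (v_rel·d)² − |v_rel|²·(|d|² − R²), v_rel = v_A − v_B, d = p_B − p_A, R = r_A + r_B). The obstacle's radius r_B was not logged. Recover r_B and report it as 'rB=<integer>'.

m = -6480
d = (-8, -11);  v_rel = (12, -6),  |v_rel|² = 180
v_rel×d = (12)·(-11) − (-6)·(-8) = -180
since m = R²·180 − (-180)²:  R² = (32400 + -6480) / 180 = 144
R = √144 = 12  ⇒  r_B = 12 − 8 = 4

rB=4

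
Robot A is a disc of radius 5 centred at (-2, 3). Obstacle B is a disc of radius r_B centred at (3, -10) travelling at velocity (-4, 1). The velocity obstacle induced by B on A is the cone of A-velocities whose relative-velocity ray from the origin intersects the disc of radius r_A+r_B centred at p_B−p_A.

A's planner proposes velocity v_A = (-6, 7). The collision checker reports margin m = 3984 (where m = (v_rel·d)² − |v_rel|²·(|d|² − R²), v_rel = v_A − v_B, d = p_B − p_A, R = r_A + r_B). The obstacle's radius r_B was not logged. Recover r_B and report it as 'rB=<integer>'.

m = 3984
d = (5, -13);  v_rel = (-2, 6),  |v_rel|² = 40
v_rel×d = (-2)·(-13) − (6)·(5) = -4
since m = R²·40 − (-4)²:  R² = (16 + 3984) / 40 = 100
R = √100 = 10  ⇒  r_B = 10 − 5 = 5

rB=5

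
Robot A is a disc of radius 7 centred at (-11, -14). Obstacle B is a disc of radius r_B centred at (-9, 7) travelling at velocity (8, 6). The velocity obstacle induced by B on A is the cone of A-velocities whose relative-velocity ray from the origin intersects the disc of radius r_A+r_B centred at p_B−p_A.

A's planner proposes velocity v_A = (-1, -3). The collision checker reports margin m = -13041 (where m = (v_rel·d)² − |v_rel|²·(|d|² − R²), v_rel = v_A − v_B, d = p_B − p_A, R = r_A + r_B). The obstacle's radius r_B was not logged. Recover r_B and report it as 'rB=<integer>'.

m = -13041
d = (2, 21);  v_rel = (-9, -9),  |v_rel|² = 162
v_rel×d = (-9)·(21) − (-9)·(2) = -171
since m = R²·162 − (-171)²:  R² = (29241 + -13041) / 162 = 100
R = √100 = 10  ⇒  r_B = 10 − 7 = 3

rB=3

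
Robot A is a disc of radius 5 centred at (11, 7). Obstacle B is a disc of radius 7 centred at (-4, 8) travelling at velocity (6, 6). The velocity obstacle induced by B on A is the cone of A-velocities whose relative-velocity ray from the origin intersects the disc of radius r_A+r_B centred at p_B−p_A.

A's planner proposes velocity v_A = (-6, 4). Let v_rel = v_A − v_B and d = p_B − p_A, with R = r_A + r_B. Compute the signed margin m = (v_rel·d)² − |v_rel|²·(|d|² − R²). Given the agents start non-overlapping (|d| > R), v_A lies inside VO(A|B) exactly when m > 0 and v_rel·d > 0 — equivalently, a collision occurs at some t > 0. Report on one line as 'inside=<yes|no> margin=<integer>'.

d = (-15, 1),  |d|² = 226;  R = 5+7 = 12,  c = 226−12² = 82
v_rel = (-12, -2),  |v_rel|² = 148;  v_rel·d = (-12)·(-15) + (-2)·(1) = 178
148·t² − 356·t + 82 = 0  ⇒  m = 178² − 148·82 = 19548
m = 19548 > 0,  v_rel·d = 178 > 0  ⇒  inside

inside=yes margin=19548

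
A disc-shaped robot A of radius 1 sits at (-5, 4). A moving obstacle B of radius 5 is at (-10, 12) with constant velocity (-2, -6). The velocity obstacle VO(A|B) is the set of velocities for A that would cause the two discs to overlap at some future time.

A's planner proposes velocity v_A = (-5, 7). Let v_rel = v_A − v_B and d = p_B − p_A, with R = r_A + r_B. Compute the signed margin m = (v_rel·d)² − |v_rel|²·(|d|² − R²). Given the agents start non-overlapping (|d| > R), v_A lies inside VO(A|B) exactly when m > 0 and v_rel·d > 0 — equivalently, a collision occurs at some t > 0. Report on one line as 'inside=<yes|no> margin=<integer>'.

d = (-5, 8),  |d|² = 89;  R = 1+5 = 6,  c = 89−6² = 53
v_rel = (-3, 13),  |v_rel|² = 178;  v_rel·d = (-3)·(-5) + (13)·(8) = 119
178·t² − 238·t + 53 = 0  ⇒  m = 119² − 178·53 = 4727
m = 4727 > 0,  v_rel·d = 119 > 0  ⇒  inside

inside=yes margin=4727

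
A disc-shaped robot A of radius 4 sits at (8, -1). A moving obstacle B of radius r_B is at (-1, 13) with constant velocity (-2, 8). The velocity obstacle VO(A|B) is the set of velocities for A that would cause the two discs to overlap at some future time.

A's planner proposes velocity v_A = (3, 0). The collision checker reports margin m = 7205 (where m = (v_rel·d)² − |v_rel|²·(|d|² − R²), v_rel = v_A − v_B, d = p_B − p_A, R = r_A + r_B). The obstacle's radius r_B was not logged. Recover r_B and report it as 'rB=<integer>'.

m = 7205
d = (-9, 14);  v_rel = (5, -8),  |v_rel|² = 89
v_rel×d = (5)·(14) − (-8)·(-9) = -2
since m = R²·89 − (-2)²:  R² = (4 + 7205) / 89 = 81
R = √81 = 9  ⇒  r_B = 9 − 4 = 5

rB=5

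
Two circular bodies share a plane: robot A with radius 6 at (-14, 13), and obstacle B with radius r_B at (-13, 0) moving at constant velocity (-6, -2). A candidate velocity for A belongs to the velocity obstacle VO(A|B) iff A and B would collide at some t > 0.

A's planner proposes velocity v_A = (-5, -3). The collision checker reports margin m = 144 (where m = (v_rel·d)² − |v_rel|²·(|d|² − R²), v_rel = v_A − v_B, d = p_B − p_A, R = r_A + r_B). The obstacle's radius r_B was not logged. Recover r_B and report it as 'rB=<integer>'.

m = 144
d = (1, -13);  v_rel = (1, -1),  |v_rel|² = 2
v_rel×d = (1)·(-13) − (-1)·(1) = -12
since m = R²·2 − (-12)²:  R² = (144 + 144) / 2 = 144
R = √144 = 12  ⇒  r_B = 12 − 6 = 6

rB=6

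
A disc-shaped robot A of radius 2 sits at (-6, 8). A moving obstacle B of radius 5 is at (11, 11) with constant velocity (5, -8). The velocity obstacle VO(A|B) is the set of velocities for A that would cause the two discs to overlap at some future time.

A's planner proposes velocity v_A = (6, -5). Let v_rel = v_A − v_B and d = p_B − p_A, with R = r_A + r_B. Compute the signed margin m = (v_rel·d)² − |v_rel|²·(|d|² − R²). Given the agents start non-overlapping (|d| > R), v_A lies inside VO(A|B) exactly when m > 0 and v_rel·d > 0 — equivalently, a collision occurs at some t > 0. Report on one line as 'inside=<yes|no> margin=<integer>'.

d = (17, 3),  |d|² = 298;  R = 2+5 = 7,  c = 298−7² = 249
v_rel = (1, 3),  |v_rel|² = 10;  v_rel·d = (1)·(17) + (3)·(3) = 26
10·t² − 52·t + 249 = 0  ⇒  m = 26² − 10·249 = -1814
m = -1814 < 0,  v_rel·d = 26 > 0  ⇒  outside

inside=no margin=-1814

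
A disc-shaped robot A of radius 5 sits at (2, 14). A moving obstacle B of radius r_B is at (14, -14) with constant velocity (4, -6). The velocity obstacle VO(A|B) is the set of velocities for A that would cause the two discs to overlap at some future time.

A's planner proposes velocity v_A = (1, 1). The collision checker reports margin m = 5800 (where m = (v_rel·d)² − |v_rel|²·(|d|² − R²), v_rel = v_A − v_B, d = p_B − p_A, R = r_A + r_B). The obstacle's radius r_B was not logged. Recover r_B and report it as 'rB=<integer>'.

m = 5800
d = (12, -28);  v_rel = (-3, 7),  |v_rel|² = 58
v_rel×d = (-3)·(-28) − (7)·(12) = 0
since m = R²·58 − 0²:  R² = (0 + 5800) / 58 = 100
R = √100 = 10  ⇒  r_B = 10 − 5 = 5

rB=5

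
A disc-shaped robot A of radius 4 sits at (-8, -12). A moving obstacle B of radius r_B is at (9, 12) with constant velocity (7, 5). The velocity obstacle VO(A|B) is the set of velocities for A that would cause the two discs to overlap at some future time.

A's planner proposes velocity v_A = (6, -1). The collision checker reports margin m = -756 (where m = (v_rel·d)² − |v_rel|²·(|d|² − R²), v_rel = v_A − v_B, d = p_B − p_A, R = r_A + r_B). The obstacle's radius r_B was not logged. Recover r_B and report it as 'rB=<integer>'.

m = -756
d = (17, 24);  v_rel = (-1, -6),  |v_rel|² = 37
v_rel×d = (-1)·(24) − (-6)·(17) = 78
since m = R²·37 − 78²:  R² = (6084 + -756) / 37 = 144
R = √144 = 12  ⇒  r_B = 12 − 4 = 8

rB=8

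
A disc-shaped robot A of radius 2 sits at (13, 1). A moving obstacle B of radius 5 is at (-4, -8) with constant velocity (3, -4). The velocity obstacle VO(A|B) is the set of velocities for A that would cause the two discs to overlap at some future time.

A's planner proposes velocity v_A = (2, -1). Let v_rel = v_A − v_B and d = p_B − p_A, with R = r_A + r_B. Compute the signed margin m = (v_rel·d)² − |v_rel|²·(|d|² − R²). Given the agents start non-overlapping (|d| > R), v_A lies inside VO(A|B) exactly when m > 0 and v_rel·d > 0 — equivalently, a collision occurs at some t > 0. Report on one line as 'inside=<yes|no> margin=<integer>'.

d = (-17, -9),  |d|² = 370;  R = 2+5 = 7,  c = 370−7² = 321
v_rel = (-1, 3),  |v_rel|² = 10;  v_rel·d = (-1)·(-17) + (3)·(-9) = -10
10·t² + 20·t + 321 = 0  ⇒  m = (-10)² − 10·321 = -3110
m = -3110 < 0,  v_rel·d = -10 < 0  ⇒  outside

inside=no margin=-3110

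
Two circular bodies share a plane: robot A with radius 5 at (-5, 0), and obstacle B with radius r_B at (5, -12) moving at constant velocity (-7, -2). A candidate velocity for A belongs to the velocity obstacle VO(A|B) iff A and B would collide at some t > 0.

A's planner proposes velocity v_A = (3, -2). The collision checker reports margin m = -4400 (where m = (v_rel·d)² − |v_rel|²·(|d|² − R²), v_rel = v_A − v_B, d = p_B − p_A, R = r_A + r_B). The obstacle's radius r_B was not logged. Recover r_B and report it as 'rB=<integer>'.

m = -4400
d = (10, -12);  v_rel = (10, 0),  |v_rel|² = 100
v_rel×d = (10)·(-12) − (0)·(10) = -120
since m = R²·100 − (-120)²:  R² = (14400 + -4400) / 100 = 100
R = √100 = 10  ⇒  r_B = 10 − 5 = 5

rB=5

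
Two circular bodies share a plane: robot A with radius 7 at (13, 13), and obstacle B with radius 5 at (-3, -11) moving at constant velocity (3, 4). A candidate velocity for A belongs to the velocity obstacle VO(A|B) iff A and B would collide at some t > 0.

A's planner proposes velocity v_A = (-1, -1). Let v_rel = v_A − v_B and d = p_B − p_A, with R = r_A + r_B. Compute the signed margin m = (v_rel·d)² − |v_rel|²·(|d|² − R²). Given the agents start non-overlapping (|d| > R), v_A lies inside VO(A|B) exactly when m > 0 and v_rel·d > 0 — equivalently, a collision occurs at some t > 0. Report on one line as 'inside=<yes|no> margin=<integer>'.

d = (-16, -24),  |d|² = 832;  R = 7+5 = 12,  c = 832−12² = 688
v_rel = (-4, -5),  |v_rel|² = 41;  v_rel·d = (-4)·(-16) + (-5)·(-24) = 184
41·t² − 368·t + 688 = 0  ⇒  m = 184² − 41·688 = 5648
m = 5648 > 0,  v_rel·d = 184 > 0  ⇒  inside

inside=yes margin=5648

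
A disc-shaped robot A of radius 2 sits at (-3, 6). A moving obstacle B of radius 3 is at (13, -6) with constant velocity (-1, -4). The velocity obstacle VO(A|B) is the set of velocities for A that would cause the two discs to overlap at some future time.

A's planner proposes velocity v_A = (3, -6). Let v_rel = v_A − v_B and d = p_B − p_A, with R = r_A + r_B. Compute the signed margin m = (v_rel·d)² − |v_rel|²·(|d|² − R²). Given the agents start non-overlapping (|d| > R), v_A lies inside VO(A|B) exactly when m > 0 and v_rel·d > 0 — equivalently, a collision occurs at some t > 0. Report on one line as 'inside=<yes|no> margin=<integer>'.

d = (16, -12),  |d|² = 400;  R = 2+3 = 5,  c = 400−5² = 375
v_rel = (4, -2),  |v_rel|² = 20;  v_rel·d = (4)·(16) + (-2)·(-12) = 88
20·t² − 176·t + 375 = 0  ⇒  m = 88² − 20·375 = 244
m = 244 > 0,  v_rel·d = 88 > 0  ⇒  inside

inside=yes margin=244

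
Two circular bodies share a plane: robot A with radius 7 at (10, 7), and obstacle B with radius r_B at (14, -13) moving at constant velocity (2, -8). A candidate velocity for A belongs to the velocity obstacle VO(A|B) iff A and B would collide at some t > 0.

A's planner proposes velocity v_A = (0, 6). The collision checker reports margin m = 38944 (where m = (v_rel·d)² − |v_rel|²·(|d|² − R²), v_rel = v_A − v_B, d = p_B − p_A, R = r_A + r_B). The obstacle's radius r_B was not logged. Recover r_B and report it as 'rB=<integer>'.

m = 38944
d = (4, -20);  v_rel = (-2, 14),  |v_rel|² = 200
v_rel×d = (-2)·(-20) − (14)·(4) = -16
since m = R²·200 − (-16)²:  R² = (256 + 38944) / 200 = 196
R = √196 = 14  ⇒  r_B = 14 − 7 = 7

rB=7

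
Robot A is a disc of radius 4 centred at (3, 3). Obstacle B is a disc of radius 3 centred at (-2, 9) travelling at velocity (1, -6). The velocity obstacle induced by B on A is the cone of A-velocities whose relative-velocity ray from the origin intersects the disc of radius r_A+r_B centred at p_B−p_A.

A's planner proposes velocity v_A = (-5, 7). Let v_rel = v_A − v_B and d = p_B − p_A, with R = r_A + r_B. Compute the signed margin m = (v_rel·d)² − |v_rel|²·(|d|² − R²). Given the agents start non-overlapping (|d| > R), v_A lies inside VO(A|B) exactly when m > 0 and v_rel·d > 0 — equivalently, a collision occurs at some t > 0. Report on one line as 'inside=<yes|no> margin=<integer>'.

d = (-5, 6),  |d|² = 61;  R = 4+3 = 7,  c = 61−7² = 12
v_rel = (-6, 13),  |v_rel|² = 205;  v_rel·d = (-6)·(-5) + (13)·(6) = 108
205·t² − 216·t + 12 = 0  ⇒  m = 108² − 205·12 = 9204
m = 9204 > 0,  v_rel·d = 108 > 0  ⇒  inside

inside=yes margin=9204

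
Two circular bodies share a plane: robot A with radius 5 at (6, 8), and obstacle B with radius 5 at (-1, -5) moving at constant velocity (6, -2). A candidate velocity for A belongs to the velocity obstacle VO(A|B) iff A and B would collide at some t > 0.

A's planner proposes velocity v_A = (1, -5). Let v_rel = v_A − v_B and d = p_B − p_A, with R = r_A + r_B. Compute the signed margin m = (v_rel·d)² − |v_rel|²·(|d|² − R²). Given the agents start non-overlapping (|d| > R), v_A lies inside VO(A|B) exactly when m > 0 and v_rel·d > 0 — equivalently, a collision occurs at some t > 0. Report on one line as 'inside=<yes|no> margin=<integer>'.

d = (-7, -13),  |d|² = 218;  R = 5+5 = 10,  c = 218−10² = 118
v_rel = (-5, -3),  |v_rel|² = 34;  v_rel·d = (-5)·(-7) + (-3)·(-13) = 74
34·t² − 148·t + 118 = 0  ⇒  m = 74² − 34·118 = 1464
m = 1464 > 0,  v_rel·d = 74 > 0  ⇒  inside

inside=yes margin=1464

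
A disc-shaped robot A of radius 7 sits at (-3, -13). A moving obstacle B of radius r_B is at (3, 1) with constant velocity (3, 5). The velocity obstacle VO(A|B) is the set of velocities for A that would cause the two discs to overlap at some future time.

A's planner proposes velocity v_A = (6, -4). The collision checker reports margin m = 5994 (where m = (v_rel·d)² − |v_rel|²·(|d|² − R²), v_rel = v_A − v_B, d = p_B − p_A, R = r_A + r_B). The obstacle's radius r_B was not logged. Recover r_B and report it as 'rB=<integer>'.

m = 5994
d = (6, 14);  v_rel = (3, -9),  |v_rel|² = 90
v_rel×d = (3)·(14) − (-9)·(6) = 96
since m = R²·90 − 96²:  R² = (9216 + 5994) / 90 = 169
R = √169 = 13  ⇒  r_B = 13 − 7 = 6

rB=6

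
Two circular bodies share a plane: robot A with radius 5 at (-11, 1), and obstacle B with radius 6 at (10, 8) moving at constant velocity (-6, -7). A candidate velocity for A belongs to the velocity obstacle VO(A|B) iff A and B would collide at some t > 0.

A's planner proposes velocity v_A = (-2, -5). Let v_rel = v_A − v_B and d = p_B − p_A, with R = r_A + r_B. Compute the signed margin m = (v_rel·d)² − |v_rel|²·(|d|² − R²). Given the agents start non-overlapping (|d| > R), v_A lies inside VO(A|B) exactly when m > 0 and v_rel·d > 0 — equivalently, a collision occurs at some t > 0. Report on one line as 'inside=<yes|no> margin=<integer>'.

d = (21, 7),  |d|² = 490;  R = 5+6 = 11,  c = 490−11² = 369
v_rel = (4, 2),  |v_rel|² = 20;  v_rel·d = (4)·(21) + (2)·(7) = 98
20·t² − 196·t + 369 = 0  ⇒  m = 98² − 20·369 = 2224
m = 2224 > 0,  v_rel·d = 98 > 0  ⇒  inside

inside=yes margin=2224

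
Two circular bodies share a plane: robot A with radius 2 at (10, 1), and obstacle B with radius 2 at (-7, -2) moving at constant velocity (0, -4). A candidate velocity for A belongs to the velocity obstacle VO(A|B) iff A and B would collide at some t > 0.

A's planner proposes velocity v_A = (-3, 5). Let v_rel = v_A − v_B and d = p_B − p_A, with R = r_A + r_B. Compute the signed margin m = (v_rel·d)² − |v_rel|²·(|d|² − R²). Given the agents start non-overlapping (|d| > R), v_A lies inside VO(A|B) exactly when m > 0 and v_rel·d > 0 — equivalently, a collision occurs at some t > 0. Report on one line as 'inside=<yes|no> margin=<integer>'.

d = (-17, -3),  |d|² = 298;  R = 2+2 = 4,  c = 298−4² = 282
v_rel = (-3, 9),  |v_rel|² = 90;  v_rel·d = (-3)·(-17) + (9)·(-3) = 24
90·t² − 48·t + 282 = 0  ⇒  m = 24² − 90·282 = -24804
m = -24804 < 0,  v_rel·d = 24 > 0  ⇒  outside

inside=no margin=-24804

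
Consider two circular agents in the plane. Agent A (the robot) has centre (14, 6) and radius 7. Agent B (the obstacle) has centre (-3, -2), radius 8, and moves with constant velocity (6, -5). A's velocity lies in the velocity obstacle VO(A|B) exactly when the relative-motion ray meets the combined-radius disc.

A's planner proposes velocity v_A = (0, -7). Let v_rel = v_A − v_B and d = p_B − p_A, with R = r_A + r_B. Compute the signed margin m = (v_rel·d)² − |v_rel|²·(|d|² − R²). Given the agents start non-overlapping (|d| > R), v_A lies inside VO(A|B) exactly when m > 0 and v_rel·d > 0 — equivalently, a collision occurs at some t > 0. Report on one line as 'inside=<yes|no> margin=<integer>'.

d = (-17, -8),  |d|² = 353;  R = 7+8 = 15,  c = 353−15² = 128
v_rel = (-6, -2),  |v_rel|² = 40;  v_rel·d = (-6)·(-17) + (-2)·(-8) = 118
40·t² − 236·t + 128 = 0  ⇒  m = 118² − 40·128 = 8804
m = 8804 > 0,  v_rel·d = 118 > 0  ⇒  inside

inside=yes margin=8804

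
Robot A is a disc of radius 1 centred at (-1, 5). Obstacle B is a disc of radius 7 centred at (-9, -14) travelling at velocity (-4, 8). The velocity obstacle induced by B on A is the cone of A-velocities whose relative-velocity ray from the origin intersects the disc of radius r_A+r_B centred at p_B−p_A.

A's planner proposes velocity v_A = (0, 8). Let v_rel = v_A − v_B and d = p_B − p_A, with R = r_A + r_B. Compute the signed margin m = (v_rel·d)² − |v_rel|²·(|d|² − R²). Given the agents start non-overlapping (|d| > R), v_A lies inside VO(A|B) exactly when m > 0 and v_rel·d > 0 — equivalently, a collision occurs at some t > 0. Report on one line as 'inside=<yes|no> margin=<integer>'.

d = (-8, -19),  |d|² = 425;  R = 1+7 = 8,  c = 425−8² = 361
v_rel = (4, 0),  |v_rel|² = 16;  v_rel·d = (4)·(-8) + (0)·(-19) = -32
16·t² + 64·t + 361 = 0  ⇒  m = (-32)² − 16·361 = -4752
m = -4752 < 0,  v_rel·d = -32 < 0  ⇒  outside

inside=no margin=-4752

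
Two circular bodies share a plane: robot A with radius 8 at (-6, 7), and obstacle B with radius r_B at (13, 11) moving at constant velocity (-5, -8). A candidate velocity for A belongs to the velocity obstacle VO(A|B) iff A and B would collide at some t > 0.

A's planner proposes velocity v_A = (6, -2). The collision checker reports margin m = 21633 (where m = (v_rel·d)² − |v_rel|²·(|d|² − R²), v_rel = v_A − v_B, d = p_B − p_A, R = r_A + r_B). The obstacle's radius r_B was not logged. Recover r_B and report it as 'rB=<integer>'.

m = 21633
d = (19, 4);  v_rel = (11, 6),  |v_rel|² = 157
v_rel×d = (11)·(4) − (6)·(19) = -70
since m = R²·157 − (-70)²:  R² = (4900 + 21633) / 157 = 169
R = √169 = 13  ⇒  r_B = 13 − 8 = 5

rB=5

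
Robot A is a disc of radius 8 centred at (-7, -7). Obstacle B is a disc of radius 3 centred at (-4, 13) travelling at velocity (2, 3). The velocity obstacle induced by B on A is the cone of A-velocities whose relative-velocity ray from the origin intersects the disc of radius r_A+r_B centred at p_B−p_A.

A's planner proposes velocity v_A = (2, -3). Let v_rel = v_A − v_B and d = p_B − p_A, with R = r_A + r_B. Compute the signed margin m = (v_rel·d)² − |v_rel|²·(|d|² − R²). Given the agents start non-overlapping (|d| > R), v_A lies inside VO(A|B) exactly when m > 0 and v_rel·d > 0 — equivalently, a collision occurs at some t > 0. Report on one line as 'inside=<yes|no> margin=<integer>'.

d = (3, 20),  |d|² = 409;  R = 8+3 = 11,  c = 409−11² = 288
v_rel = (0, -6),  |v_rel|² = 36;  v_rel·d = (0)·(3) + (-6)·(20) = -120
36·t² + 240·t + 288 = 0  ⇒  m = (-120)² − 36·288 = 4032
m = 4032 > 0,  v_rel·d = -120 < 0  ⇒  outside

inside=no margin=4032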